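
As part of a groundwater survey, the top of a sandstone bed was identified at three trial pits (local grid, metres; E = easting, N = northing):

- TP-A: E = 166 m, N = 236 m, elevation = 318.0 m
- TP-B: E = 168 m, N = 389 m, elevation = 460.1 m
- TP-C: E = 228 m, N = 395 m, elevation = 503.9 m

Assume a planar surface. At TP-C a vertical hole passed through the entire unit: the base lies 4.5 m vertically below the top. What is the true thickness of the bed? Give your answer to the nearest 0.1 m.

Two edge vectors: TP-A→TP-B = (2, 153, 142.1), TP-A→TP-C = (62, 159, 185.9).
Normal n = (TP-A→TP-B) × (TP-A→TP-C) = (5848.8, 8438.4, -9168).
So ∂z/∂E = −n_x/n_z = 0.63796 and ∂z/∂N = −n_y/n_z = 0.92042.
|∇z| = √(a²+b²) = 1.11989, so dip δ = arctan(1.11989) = 48.24°.
True thickness = vertical thickness × cos δ = 4.5 × cos 48.24° = 3.0 m.

3.0 m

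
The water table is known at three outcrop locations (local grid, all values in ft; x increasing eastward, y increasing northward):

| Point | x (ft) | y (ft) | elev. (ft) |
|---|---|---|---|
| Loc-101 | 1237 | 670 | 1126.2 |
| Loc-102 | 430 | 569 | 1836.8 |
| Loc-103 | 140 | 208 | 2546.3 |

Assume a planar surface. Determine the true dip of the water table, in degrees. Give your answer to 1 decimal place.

Let the plane be z = a·x + b·y + c.
Loc-102−Loc-101: −807a − 101b = 710.6;  Loc-103−Loc-101: −1097a − 462b = 1420.1.
Solving gives a = −0.70550, b = −1.39863.
Gradient magnitude |∇z| = √(a² + b²) = √(0.49773 + 1.95616) = 1.56649.
True dip = arctan(1.56649) = 57.4°, dipping toward NNE (azimuth ≈ 027°).

57.4°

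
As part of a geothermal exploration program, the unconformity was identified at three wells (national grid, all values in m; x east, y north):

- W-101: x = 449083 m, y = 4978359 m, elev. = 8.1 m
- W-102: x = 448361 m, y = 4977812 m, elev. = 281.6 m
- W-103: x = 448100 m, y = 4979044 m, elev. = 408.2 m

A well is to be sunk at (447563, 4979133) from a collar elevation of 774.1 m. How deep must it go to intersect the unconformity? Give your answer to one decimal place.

152.9 m

Let the plane be z = a·x + b·y + c.
W-102−W-101: −722a − 547b = 273.5;  W-103−W-101: −983a + 685b = 400.1.
Solving gives a = −0.393503450, b = 0.019395779.
Then c = 8.1 − a·449083 − b·4978359 = 80164.66.
At (447563, 4979133): z_contact = −176117.58 + 96574.16 + 80164.66 = 621.24 m.
Depth below ground = 774.1 − 621.24 = 152.9 m.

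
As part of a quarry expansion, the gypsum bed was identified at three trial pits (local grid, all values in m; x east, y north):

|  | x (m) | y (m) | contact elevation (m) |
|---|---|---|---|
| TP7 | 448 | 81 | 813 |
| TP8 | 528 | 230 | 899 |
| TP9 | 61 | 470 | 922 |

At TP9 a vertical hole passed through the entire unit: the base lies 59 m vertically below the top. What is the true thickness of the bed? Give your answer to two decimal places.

52.53 m

Two edge vectors: TP7→TP8 = (80, 149, 86), TP7→TP9 = (-387, 389, 109).
Normal n = (TP7→TP8) × (TP7→TP9) = (-17213, -42002, 88783).
So ∂z/∂x = −n_x/n_z = 0.19388 and ∂z/∂y = −n_y/n_z = 0.47309.
|∇z| = √(a²+b²) = 0.51127, so dip δ = arctan(0.51127) = 27.08°.
True thickness = vertical thickness × cos δ = 59 × cos 27.08° = 52.53 m.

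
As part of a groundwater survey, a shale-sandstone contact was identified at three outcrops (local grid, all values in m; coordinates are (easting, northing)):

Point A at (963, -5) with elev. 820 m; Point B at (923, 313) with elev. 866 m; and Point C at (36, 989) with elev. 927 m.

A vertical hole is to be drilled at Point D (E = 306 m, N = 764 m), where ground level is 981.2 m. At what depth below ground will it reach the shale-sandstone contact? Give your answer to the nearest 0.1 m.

75.7 m

Let the plane be z = a·E + b·N + c.
Point B−Point A: −40a + 318b = 46;  Point C−Point A: −927a + 994b = 107.
Solving gives a = 0.04587, b = 0.15042.
Then c = 820 − a·963 − b·-5 = 776.58.
At (306, 764): z_contact = 14.04 + 114.92 + 776.58 = 905.54 m.
Depth below ground = 981.2 − 905.54 = 75.7 m.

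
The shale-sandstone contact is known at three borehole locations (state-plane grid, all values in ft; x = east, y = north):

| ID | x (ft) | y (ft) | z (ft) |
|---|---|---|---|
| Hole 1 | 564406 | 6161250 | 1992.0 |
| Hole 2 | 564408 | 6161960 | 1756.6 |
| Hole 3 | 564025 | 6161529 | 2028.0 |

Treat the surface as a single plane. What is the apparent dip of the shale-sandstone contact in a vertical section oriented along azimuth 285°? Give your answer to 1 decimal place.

Let the plane be z = a·x + b·y + c.
Hole 2−Hole 1: 2a + 710b = −235.4;  Hole 3−Hole 1: −381a + 279b = 36.
Solving gives a = −0.33658, b = −0.33060.
Unit vector along 285° is (sin 285°, cos 285°) = (-0.9659, 0.2588).
Slope in that direction = a·(-0.9659) + b·(0.2588) = 0.23955.
Apparent dip = arctan|0.23955| = 13.5° (true dip is 25.3°, so apparent ≤ true as expected).

13.5°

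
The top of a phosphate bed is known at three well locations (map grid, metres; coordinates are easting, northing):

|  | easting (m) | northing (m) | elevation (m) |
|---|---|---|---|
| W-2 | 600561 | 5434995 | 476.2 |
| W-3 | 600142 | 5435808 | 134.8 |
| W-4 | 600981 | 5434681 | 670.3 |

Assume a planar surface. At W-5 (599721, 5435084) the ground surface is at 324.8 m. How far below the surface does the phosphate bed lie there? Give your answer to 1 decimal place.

Two edge vectors: W-2→W-3 = (-419, 813, -341.4), W-2→W-4 = (420, -314, 194.1).
Normal n = (W-2→W-3) × (W-2→W-4) = (50603.7, -62060.1, -209894).
So ∂z/∂easting = −n_x/n_z = 0.241091694 and ∂z/∂northing = −n_y/n_z = −0.295673530.
Intercept c from W-2: 476.2 − 144790.27 + 1606984.16 = 1462670.09.
At (599721, 5435084): z_contact = 144587.75 − 1607010.47 + 1462670.09 = 247.37 m.
Depth below ground = 324.8 − 247.37 = 77.4 m.

77.4 m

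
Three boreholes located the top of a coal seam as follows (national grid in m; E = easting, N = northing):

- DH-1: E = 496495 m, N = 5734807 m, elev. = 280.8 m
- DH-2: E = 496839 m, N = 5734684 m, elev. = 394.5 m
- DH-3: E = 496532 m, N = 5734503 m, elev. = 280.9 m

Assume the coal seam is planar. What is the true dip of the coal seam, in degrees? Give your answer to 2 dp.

19.19°

Let the plane be z = a·E + b·N + c.
DH-2−DH-1: 344a − 123b = 113.7;  DH-3−DH-1: 37a − 304b = 0.1.
Solving gives a = 0.34544, b = 0.04171.
Gradient magnitude |∇z| = √(a² + b²) = √(0.11933 + 0.00174) = 0.34795.
True dip = arctan(0.34795) = 19.19°, dipping toward W (azimuth ≈ 263°).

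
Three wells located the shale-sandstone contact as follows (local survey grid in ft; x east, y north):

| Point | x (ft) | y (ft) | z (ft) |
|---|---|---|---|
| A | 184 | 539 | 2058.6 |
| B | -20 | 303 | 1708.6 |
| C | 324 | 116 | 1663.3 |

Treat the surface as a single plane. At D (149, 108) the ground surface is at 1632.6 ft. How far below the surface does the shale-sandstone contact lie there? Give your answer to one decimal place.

Let the plane be z = a·x + b·y + c.
B−A: −204a − 236b = −350;  C−A: 140a − 423b = −395.3.
Solving gives a = 0.45888, b = 1.08639.
Then c = 2058.6 − a·184 − b·539 = 1388.60.
At (149, 108): z_contact = 68.37 + 117.33 + 1388.60 = 1574.30 ft.
Depth below ground = 1632.6 − 1574.30 = 58.3 ft.

58.3 ft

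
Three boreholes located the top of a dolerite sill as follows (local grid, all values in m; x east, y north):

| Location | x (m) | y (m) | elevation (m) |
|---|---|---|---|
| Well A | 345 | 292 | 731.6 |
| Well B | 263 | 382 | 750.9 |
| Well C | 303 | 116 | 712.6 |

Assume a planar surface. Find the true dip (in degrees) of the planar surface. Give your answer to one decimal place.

Two edge vectors: Well A→Well B = (-82, 90, 19.3), Well A→Well C = (-42, -176, -19).
Normal n = (Well A→Well B) × (Well A→Well C) = (1686.8, -2368.6, 18212).
So ∂z/∂x = −n_x/n_z = −0.09262 and ∂z/∂y = −n_y/n_z = 0.13006.
Gradient magnitude |∇z| = √(a² + b²) = √(0.00858 + 0.01691) = 0.15967.
True dip = arctan(0.15967) = 9.1°, dipping toward SE (azimuth ≈ 145°).

9.1°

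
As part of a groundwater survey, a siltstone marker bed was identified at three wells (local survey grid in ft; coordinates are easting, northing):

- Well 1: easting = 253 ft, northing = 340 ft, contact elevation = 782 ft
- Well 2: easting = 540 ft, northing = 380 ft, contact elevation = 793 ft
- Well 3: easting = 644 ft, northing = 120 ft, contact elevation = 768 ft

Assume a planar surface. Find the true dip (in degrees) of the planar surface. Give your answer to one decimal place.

6.2°

Two edge vectors: Well 1→Well 2 = (287, 40, 11), Well 1→Well 3 = (391, -220, -14).
Normal n = (Well 1→Well 2) × (Well 1→Well 3) = (1860, 8319, -78780).
So ∂z/∂easting = −n_x/n_z = 0.02361 and ∂z/∂northing = −n_y/n_z = 0.10560.
Gradient magnitude |∇z| = √(a² + b²) = √(0.00056 + 0.01115) = 0.10821.
True dip = arctan(0.10821) = 6.2°, dipping toward SSW (azimuth ≈ 193°).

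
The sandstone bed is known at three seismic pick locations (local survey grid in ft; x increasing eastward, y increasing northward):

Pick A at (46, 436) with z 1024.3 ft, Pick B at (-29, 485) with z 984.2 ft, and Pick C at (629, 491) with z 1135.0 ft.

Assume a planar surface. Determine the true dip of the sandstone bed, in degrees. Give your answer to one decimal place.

Two edge vectors: Pick A→Pick B = (-75, 49, -40.1), Pick A→Pick C = (583, 55, 110.7).
Normal n = (Pick A→Pick B) × (Pick A→Pick C) = (7629.8, -15075.8, -32692).
So ∂z/∂x = −n_x/n_z = 0.23338 and ∂z/∂y = −n_y/n_z = −0.46115.
Gradient magnitude |∇z| = √(a² + b²) = √(0.05447 + 0.21266) = 0.51684.
True dip = arctan(0.51684) = 27.3°, dipping toward NNW (azimuth ≈ 333°).

27.3°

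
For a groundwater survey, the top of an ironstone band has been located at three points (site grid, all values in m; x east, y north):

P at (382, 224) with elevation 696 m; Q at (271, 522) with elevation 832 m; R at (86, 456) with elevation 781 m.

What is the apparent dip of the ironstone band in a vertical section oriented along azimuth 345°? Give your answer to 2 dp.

Two edge vectors: P→Q = (-111, 298, 136), P→R = (-296, 232, 85).
Normal n = (P→Q) × (P→R) = (-6222, -30821, 62456).
So ∂z/∂x = −n_x/n_z = 0.09962 and ∂z/∂y = −n_y/n_z = 0.49348.
Unit vector along 345° is (sin 345°, cos 345°) = (-0.2588, 0.9659).
Slope in that direction = a·(-0.2588) + b·(0.9659) = 0.45088.
Apparent dip = arctan|0.45088| = 24.27° (true dip is 26.7°, so apparent ≤ true as expected).

24.27°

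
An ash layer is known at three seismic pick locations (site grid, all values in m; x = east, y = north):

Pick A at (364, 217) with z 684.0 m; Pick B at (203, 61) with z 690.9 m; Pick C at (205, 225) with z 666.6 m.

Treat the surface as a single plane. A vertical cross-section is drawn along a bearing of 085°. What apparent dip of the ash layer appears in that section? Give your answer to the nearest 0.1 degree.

5.1°

Let the plane be z = a·x + b·y + c.
Pick B−Pick A: −161a − 156b = 6.9;  Pick C−Pick A: −159a + 8b = −17.4.
Solving gives a = 0.10192, b = −0.14941.
Unit vector along 085° is (sin 85°, cos 85°) = (0.9962, 0.0872).
Slope in that direction = a·(0.9962) + b·(0.0872) = 0.08851.
Apparent dip = arctan|0.08851| = 5.1° (true dip is 10.3°, so apparent ≤ true as expected).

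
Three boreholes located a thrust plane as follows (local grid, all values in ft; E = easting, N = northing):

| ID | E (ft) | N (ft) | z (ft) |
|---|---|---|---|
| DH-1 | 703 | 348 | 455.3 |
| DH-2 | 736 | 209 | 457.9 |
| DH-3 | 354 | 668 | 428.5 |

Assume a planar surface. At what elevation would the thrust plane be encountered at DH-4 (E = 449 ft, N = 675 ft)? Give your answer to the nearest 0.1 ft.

435.7 ft

Two edge vectors: DH-1→DH-2 = (33, -139, 2.6), DH-1→DH-3 = (-349, 320, -26.8).
Normal n = (DH-1→DH-2) × (DH-1→DH-3) = (2893.2, -23, -37951).
So ∂z/∂E = −n_x/n_z = 0.07624 and ∂z/∂N = −n_y/n_z = −0.00061.
Intercept c from DH-1: 455.3 − 53.59 + 0.21 = 401.92.
At (449, 675): z = 34.2 − 0.4 + 401.92 = 435.7 ft.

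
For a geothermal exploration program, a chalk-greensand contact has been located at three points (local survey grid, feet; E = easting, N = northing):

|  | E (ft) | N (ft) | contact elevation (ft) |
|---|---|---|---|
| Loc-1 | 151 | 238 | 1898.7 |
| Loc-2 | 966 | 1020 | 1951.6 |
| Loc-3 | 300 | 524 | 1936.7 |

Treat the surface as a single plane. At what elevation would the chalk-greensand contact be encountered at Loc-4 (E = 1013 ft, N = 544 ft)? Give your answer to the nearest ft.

1851 ft

Two edge vectors: Loc-1→Loc-2 = (815, 782, 52.9), Loc-1→Loc-3 = (149, 286, 38).
Normal n = (Loc-1→Loc-2) × (Loc-1→Loc-3) = (14586.6, -23087.9, 116572).
So ∂z/∂E = −n_x/n_z = −0.12513 and ∂z/∂N = −n_y/n_z = 0.19806.
Intercept c from Loc-1: 1898.7 + 18.89 − 47.14 = 1870.46.
At (1013, 544): z = −126.8 + 107.7 + 1870.46 = 1851.4 ft.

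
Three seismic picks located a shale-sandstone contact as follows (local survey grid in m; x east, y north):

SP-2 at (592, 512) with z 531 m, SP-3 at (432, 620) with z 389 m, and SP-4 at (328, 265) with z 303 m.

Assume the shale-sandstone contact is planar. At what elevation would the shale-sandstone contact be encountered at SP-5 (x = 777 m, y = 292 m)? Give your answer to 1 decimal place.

Let the plane be z = a·x + b·y + c.
SP-3−SP-2: −160a + 108b = −142;  SP-4−SP-2: −264a − 247b = −228.
Solving gives a = 0.87750, b = −0.01482.
Then c = 531 − a·592 − b·512 = 19.11.
At (777, 292): z = 681.8 − 4.3 + 19.11 = 696.6 m.

696.6 m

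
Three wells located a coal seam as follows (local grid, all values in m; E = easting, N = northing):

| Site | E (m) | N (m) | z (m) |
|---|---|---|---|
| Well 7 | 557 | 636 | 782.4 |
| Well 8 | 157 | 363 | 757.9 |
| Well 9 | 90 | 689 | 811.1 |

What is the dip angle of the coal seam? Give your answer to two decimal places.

9.11°

Two edge vectors: Well 7→Well 8 = (-400, -273, -24.5), Well 7→Well 9 = (-467, 53, 28.7).
Normal n = (Well 7→Well 8) × (Well 7→Well 9) = (-6536.6, 22921.5, -148691).
So ∂z/∂E = −n_x/n_z = −0.04396 and ∂z/∂N = −n_y/n_z = 0.15416.
Gradient magnitude |∇z| = √(a² + b²) = √(0.00193 + 0.02376) = 0.16030.
True dip = arctan(0.16030) = 9.11°, dipping toward SSE (azimuth ≈ 164°).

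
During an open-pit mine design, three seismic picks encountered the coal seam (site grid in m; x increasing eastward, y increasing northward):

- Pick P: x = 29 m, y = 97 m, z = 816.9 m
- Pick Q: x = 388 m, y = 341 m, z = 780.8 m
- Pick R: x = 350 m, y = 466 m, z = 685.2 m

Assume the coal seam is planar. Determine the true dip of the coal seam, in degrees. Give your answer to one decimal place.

36.7°

Let the plane be z = a·x + b·y + c.
Pick Q−Pick P: 359a + 244b = −36.1;  Pick R−Pick P: 321a + 369b = −131.7.
Solving gives a = 0.34746, b = −0.65917.
Gradient magnitude |∇z| = √(a² + b²) = √(0.12073 + 0.43451) = 0.74514.
True dip = arctan(0.74514) = 36.7°, dipping toward NNW (azimuth ≈ 332°).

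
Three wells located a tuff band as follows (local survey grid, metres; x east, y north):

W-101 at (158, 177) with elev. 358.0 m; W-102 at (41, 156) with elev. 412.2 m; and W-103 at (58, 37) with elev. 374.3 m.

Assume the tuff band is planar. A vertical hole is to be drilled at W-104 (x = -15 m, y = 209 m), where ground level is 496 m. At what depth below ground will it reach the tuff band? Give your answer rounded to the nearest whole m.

Let the plane be z = a·x + b·y + c.
W-102−W-101: −117a − 21b = 54.2;  W-103−W-101: −100a − 140b = 16.3.
Solving gives a = −0.50740, b = 0.24600.
Then c = 358 − a·158 − b·177 = 394.63.
At (-15, 209): z_contact = 7.6 + 51.4 + 394.63 = 453.7 m.
Depth below ground = 496 − 453.7 = 42 m.

42 m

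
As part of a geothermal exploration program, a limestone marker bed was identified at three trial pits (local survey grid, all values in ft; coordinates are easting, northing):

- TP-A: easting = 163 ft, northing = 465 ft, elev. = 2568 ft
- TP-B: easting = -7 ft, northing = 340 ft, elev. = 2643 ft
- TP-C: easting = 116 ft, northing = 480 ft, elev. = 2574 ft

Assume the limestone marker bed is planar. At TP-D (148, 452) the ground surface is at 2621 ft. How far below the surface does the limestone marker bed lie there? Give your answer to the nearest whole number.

Let the plane be z = a·easting + b·northing + c.
TP-B−TP-A: −170a − 125b = 75;  TP-C−TP-A: −47a + 15b = 6.
Solving gives a = −0.22255, b = −0.29733.
Then c = 2568 − a·163 − b·465 = 2742.53.
At (148, 452): z_contact = −32.9 − 134.4 + 2742.53 = 2575.2 ft.
Depth below ground = 2621 − 2575.2 = 46 ft.

46 ft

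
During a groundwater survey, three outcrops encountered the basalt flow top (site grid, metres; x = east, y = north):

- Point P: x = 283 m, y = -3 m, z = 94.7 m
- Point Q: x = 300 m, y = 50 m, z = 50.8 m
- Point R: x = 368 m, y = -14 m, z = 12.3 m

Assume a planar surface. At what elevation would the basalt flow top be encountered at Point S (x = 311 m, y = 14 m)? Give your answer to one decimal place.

Let the plane be z = a·x + b·y + c.
Point Q−Point P: 17a + 53b = −43.9;  Point R−Point P: 85a − 11b = −82.4.
Solving gives a = −1.03370, b = −0.49674.
Then c = 94.7 − a·283 − b·-3 = 385.75.
At (311, 14): z = −321.5 − 7.0 + 385.75 = 57.3 m.

57.3 m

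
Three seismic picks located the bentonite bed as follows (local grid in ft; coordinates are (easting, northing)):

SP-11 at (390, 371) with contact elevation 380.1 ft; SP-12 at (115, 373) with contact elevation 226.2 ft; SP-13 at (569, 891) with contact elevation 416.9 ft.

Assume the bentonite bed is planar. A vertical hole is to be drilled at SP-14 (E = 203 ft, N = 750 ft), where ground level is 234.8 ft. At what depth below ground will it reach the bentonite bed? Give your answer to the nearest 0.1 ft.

Let the plane be z = a·E + b·N + c.
SP-12−SP-11: −275a + 2b = −153.9;  SP-13−SP-11: 179a + 520b = 36.8.
Solving gives a = 0.55875, b = −0.12157.
Then c = 380.1 − a·390 − b·371 = 207.29.
At (203, 750): z_contact = 113.43 − 91.18 + 207.29 = 229.54 ft.
Depth below ground = 234.8 − 229.54 = 5.3 ft.

5.3 ft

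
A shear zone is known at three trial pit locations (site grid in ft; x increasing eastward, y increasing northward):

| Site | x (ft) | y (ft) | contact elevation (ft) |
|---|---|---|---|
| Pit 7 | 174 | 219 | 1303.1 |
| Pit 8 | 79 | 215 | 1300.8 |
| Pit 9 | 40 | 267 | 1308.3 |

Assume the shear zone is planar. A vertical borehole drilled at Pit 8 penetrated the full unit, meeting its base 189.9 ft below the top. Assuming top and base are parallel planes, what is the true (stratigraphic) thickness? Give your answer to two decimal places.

187.56 ft

Let the plane be z = a·x + b·y + c.
Pit 8−Pit 7: −95a − 4b = −2.3;  Pit 9−Pit 7: −134a + 48b = 5.2.
Solving gives a = 0.01758, b = 0.15742.
|∇z| = √(a²+b²) = 0.15840, so dip δ = arctan(0.15840) = 9.00°.
True thickness = vertical thickness × cos δ = 189.9 × cos 9.00° = 187.56 ft.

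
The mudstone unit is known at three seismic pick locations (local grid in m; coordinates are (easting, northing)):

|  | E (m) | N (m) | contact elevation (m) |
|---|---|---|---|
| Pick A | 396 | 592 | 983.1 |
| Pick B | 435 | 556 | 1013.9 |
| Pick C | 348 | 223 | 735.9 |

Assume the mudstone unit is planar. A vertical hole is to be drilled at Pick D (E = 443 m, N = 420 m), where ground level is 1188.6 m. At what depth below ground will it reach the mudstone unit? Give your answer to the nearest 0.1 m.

233.5 m

Two edge vectors: Pick A→Pick B = (39, -36, 30.8), Pick A→Pick C = (-48, -369, -247.2).
Normal n = (Pick A→Pick B) × (Pick A→Pick C) = (20264.4, 8162.4, -16119).
So ∂z/∂E = −n_x/n_z = 1.25717 and ∂z/∂N = −n_y/n_z = 0.50638.
Intercept c from Pick A: 983.1 − 497.84 − 299.78 = 185.48.
At (443, 420): z_contact = 556.93 + 212.68 + 185.48 = 955.09 m.
Depth below ground = 1188.6 − 955.09 = 233.5 m.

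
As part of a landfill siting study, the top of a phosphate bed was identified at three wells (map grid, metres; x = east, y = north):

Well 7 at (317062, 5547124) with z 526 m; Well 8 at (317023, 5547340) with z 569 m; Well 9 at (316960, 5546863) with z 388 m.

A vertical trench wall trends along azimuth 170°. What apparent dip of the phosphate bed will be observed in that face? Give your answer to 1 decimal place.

11.2°

Let the plane be z = a·x + b·y + c.
Well 8−Well 7: −39a + 216b = 43;  Well 9−Well 7: −102a − 261b = −138.
Solving gives a = 0.57698, b = 0.30325.
Unit vector along 170° is (sin 170°, cos 170°) = (0.1736, -0.9848).
Slope in that direction = a·(0.1736) + b·(-0.9848) = −0.19845.
Apparent dip = arctan|0.19845| = 11.2° (true dip is 33.1°, so apparent ≤ true as expected).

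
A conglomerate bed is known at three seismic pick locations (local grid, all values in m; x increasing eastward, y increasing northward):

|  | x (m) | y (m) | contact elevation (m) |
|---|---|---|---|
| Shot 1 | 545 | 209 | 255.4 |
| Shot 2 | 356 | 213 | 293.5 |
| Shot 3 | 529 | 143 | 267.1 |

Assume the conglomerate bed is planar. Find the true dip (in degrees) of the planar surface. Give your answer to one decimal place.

13.5°

Two edge vectors: Shot 1→Shot 2 = (-189, 4, 38.1), Shot 1→Shot 3 = (-16, -66, 11.7).
Normal n = (Shot 1→Shot 2) × (Shot 1→Shot 3) = (2561.4, 1601.7, 12538).
So ∂z/∂x = −n_x/n_z = −0.20429 and ∂z/∂y = −n_y/n_z = −0.12775.
Gradient magnitude |∇z| = √(a² + b²) = √(0.04173 + 0.01632) = 0.24094.
True dip = arctan(0.24094) = 13.5°, dipping toward ENE (azimuth ≈ 058°).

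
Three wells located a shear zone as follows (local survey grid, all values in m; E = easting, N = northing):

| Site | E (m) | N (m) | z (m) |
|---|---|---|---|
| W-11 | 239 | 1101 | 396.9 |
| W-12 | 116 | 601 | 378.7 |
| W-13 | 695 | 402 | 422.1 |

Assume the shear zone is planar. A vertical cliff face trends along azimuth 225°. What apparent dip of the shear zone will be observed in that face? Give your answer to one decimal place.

3.9°

Two edge vectors: W-11→W-12 = (-123, -500, -18.2), W-11→W-13 = (456, -699, 25.2).
Normal n = (W-11→W-12) × (W-11→W-13) = (-25321.8, -5199.6, 313977).
So ∂z/∂E = −n_x/n_z = 0.08065 and ∂z/∂N = −n_y/n_z = 0.01656.
Unit vector along 225° is (sin 225°, cos 225°) = (-0.7071, -0.7071).
Slope in that direction = a·(-0.7071) + b·(-0.7071) = −0.06874.
Apparent dip = arctan|0.06874| = 3.9° (true dip is 4.7°, so apparent ≤ true as expected).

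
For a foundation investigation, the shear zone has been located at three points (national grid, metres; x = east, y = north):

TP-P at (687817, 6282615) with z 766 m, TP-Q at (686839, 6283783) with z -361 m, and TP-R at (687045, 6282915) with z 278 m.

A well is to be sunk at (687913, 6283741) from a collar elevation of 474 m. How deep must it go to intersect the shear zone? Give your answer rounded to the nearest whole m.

Let the plane be z = a·x + b·y + c.
TP-Q−TP-P: −978a + 1168b = −1127;  TP-R−TP-P: −772a + 300b = −488.
Solving gives a = 0.38120257, b = −0.64570538.
Then c = 766 − a·687817 − b·6282615 = 3795286.70.
At (687913, 6283741): z_contact = 262234.2 − 4057445.4 + 3795286.70 = 75.5 m.
Depth below ground = 474 − 75.5 = 398 m.

398 m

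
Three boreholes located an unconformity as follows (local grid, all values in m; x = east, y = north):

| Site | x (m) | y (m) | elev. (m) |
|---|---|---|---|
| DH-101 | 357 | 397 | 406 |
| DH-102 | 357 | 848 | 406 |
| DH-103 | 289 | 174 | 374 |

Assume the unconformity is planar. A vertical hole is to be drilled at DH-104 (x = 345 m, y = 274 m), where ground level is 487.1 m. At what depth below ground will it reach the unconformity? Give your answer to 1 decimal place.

Let the plane be z = a·x + b·y + c.
DH-102−DH-101: 0a + 451b = 0;  DH-103−DH-101: −68a − 223b = −32.
Solving gives a = 0.47059, b = 0.00000.
Then c = 406 − a·357 − b·397 = 238.00.
At (345, 274): z_contact = 162.35 + 0.00 + 238.00 = 400.35 m.
Depth below ground = 487.1 − 400.35 = 86.7 m.

86.7 m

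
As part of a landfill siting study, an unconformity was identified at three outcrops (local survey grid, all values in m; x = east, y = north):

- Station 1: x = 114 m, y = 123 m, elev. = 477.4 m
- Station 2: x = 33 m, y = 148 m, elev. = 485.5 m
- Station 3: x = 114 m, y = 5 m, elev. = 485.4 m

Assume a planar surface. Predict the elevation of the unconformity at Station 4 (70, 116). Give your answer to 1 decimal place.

Two edge vectors: Station 1→Station 2 = (-81, 25, 8.1), Station 1→Station 3 = (0, -118, 8).
Normal n = (Station 1→Station 2) × (Station 1→Station 3) = (1155.8, 648, 9558).
So ∂z/∂x = −n_x/n_z = −0.12092 and ∂z/∂y = −n_y/n_z = −0.06780.
Intercept c from Station 1: 477.4 + 13.79 + 8.34 = 499.52.
At (70, 116): z = −8.5 − 7.9 + 499.52 = 483.2 m.

483.2 m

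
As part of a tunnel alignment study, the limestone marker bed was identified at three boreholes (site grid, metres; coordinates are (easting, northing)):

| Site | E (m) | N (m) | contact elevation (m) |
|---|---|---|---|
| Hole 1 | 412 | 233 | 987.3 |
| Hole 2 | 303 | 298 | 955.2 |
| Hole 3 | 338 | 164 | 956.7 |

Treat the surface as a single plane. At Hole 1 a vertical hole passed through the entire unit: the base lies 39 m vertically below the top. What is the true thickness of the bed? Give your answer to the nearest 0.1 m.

Let the plane be z = a·E + b·N + c.
Hole 2−Hole 1: −109a + 65b = −32.1;  Hole 3−Hole 1: −74a − 69b = −30.6.
Solving gives a = 0.34092, b = 0.07785.
|∇z| = √(a²+b²) = 0.34970, so dip δ = arctan(0.34970) = 19.27°.
True thickness = vertical thickness × cos δ = 39 × cos 19.27° = 36.8 m.

36.8 m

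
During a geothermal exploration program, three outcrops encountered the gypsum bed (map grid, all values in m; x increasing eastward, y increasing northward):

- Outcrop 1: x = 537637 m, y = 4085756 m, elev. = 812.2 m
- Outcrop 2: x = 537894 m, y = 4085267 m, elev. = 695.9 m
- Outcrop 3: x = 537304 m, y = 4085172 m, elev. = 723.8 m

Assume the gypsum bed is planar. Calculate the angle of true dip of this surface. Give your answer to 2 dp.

Two edge vectors: Outcrop 1→Outcrop 2 = (257, -489, -116.3), Outcrop 1→Outcrop 3 = (-333, -584, -88.4).
Normal n = (Outcrop 1→Outcrop 2) × (Outcrop 1→Outcrop 3) = (-24691.6, 61446.7, -312925).
So ∂z/∂x = −n_x/n_z = −0.07891 and ∂z/∂y = −n_y/n_z = 0.19636.
Gradient magnitude |∇z| = √(a² + b²) = √(0.00623 + 0.03856) = 0.21162.
True dip = arctan(0.21162) = 11.95°, dipping toward SSE (azimuth ≈ 158°).

11.95°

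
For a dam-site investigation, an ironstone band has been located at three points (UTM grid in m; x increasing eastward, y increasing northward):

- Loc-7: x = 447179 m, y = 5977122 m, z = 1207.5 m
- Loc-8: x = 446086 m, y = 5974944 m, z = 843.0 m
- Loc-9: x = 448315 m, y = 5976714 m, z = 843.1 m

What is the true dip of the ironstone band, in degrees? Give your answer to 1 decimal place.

19.6°

Let the plane be z = a·x + b·y + c.
Loc-8−Loc-7: −1093a − 2178b = −364.5;  Loc-9−Loc-7: 1136a − 408b = −364.4.
Solving gives a = −0.22086, b = 0.27819.
Gradient magnitude |∇z| = √(a² + b²) = √(0.04878 + 0.07739) = 0.35520.
True dip = arctan(0.35520) = 19.6°, dipping toward SE (azimuth ≈ 142°).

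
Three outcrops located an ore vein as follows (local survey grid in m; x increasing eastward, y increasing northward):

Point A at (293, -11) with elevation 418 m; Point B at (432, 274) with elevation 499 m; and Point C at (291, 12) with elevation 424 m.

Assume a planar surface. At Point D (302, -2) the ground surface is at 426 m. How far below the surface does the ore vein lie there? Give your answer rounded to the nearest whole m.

5 m

Two edge vectors: Point A→Point B = (139, 285, 81), Point A→Point C = (-2, 23, 6).
Normal n = (Point A→Point B) × (Point A→Point C) = (-153, -996, 3767).
So ∂z/∂x = −n_x/n_z = 0.04062 and ∂z/∂y = −n_y/n_z = 0.26440.
Intercept c from Point A: 418 − 11.90 + 2.91 = 409.01.
At (302, -2): z_contact = 12.3 − 0.5 + 409.01 = 420.7 m.
Depth below ground = 426 − 420.7 = 5 m.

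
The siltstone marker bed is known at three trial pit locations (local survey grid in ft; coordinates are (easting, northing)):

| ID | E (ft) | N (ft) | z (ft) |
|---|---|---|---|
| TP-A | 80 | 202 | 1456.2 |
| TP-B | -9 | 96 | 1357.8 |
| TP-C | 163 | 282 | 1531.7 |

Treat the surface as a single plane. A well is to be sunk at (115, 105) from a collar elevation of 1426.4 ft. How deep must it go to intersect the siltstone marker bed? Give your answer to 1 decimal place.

Let the plane be z = a·E + b·N + c.
TP-B−TP-A: −89a − 106b = −98.4;  TP-C−TP-A: 83a + 80b = 75.5.
Solving gives a = 0.07807, b = 0.86275.
Then c = 1456.2 − a·80 − b·202 = 1275.68.
At (115, 105): z_contact = 8.98 + 90.59 + 1275.68 = 1375.25 ft.
Depth below ground = 1426.4 − 1375.25 = 51.2 ft.

51.2 ft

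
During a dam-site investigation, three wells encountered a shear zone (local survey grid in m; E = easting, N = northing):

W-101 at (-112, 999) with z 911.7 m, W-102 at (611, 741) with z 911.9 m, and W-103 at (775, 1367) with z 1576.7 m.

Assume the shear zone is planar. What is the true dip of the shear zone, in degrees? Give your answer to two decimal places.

45.88°

Two edge vectors: W-101→W-102 = (723, -258, 0.2), W-101→W-103 = (887, 368, 665).
Normal n = (W-101→W-102) × (W-101→W-103) = (-171643.6, -480617.6, 494910).
So ∂z/∂E = −n_x/n_z = 0.34682 and ∂z/∂N = −n_y/n_z = 0.97112.
Gradient magnitude |∇z| = √(a² + b²) = √(0.12028 + 0.94308) = 1.03119.
True dip = arctan(1.03119) = 45.88°, dipping toward SSW (azimuth ≈ 200°).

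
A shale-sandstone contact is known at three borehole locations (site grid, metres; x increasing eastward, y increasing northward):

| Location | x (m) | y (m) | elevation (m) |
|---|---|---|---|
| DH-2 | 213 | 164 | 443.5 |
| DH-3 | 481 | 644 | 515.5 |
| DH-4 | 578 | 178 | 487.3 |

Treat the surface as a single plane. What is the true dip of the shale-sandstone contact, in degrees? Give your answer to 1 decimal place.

8.2°

Two edge vectors: DH-2→DH-3 = (268, 480, 72), DH-2→DH-4 = (365, 14, 43.8).
Normal n = (DH-2→DH-3) × (DH-2→DH-4) = (20016, 14541.6, -171448).
So ∂z/∂x = −n_x/n_z = 0.11675 and ∂z/∂y = −n_y/n_z = 0.08482.
Gradient magnitude |∇z| = √(a² + b²) = √(0.01363 + 0.00719) = 0.14430.
True dip = arctan(0.14430) = 8.2°, dipping toward SW (azimuth ≈ 234°).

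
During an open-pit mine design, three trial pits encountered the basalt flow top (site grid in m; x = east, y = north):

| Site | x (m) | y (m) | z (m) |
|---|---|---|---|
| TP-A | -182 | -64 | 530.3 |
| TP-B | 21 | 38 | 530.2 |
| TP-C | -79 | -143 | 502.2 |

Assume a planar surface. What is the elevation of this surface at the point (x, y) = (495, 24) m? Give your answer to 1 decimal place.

475.9 m

Let the plane be z = a·x + b·y + c.
TP-B−TP-A: 203a + 102b = −0.1;  TP-C−TP-A: 103a − 79b = −28.1.
Solving gives a = −0.10828, b = 0.21452.
Then c = 530.3 − a·-182 − b·-64 = 524.32.
At (495, 24): z = −53.6 + 5.1 + 524.32 = 475.9 m.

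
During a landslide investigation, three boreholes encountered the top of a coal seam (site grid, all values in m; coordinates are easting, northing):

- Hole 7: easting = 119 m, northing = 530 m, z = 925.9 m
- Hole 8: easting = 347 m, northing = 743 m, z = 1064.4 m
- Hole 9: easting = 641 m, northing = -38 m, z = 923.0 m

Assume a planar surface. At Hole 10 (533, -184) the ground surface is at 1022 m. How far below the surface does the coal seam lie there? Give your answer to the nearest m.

Let the plane be z = a·easting + b·northing + c.
Hole 8−Hole 7: 228a + 213b = 138.5;  Hole 9−Hole 7: 522a − 568b = −2.9.
Solving gives a = 0.32428, b = 0.30312.
Then c = 925.9 − a·119 − b·530 = 726.66.
At (533, -184): z_contact = 172.8 − 55.8 + 726.66 = 843.7 m.
Depth below ground = 1022 − 843.7 = 178 m.

178 m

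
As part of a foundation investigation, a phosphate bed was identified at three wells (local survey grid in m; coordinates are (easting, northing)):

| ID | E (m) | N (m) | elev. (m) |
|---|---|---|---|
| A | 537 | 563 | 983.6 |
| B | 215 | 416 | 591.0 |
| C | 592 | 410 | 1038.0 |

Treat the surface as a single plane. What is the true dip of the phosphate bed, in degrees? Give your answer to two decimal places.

49.93°

Let the plane be z = a·E + b·N + c.
B−A: −322a − 147b = −392.6;  C−A: 55a − 153b = 54.4.
Solving gives a = 1.18681, b = 0.07107.
Gradient magnitude |∇z| = √(a² + b²) = √(1.40851 + 0.00505) = 1.18893.
True dip = arctan(1.18893) = 49.93°, dipping toward W (azimuth ≈ 267°).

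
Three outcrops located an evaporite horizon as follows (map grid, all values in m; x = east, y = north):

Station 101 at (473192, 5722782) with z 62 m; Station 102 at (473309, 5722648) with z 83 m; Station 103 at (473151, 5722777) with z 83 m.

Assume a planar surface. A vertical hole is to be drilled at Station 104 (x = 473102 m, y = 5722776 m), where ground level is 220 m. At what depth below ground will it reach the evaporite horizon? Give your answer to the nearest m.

Let the plane be z = a·x + b·y + c.
Station 102−Station 101: 117a − 134b = 21;  Station 103−Station 101: −41a − 5b = 21.
Solving gives a = −0.44563251, b = −0.54581346.
Then c = 62 − a·473192 − b·5722782 = 3334503.16.
At (473102, 5722776): z_contact = −210829.6 − 3123568.1 + 3334503.16 = 105.4 m.
Depth below ground = 220 − 105.4 = 115 m.

115 m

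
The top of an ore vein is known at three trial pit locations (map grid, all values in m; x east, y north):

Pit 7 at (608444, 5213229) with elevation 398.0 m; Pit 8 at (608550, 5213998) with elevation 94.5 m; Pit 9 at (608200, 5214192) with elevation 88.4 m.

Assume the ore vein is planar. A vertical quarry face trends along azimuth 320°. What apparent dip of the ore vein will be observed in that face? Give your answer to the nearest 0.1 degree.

9.2°

Two edge vectors: Pit 7→Pit 8 = (106, 769, -303.5), Pit 7→Pit 9 = (-244, 963, -309.6).
Normal n = (Pit 7→Pit 8) × (Pit 7→Pit 9) = (54188.1, 106871.6, 289714).
So ∂z/∂x = −n_x/n_z = −0.18704 and ∂z/∂y = −n_y/n_z = −0.36889.
Unit vector along 320° is (sin 320°, cos 320°) = (-0.6428, 0.7660).
Slope in that direction = a·(-0.6428) + b·(0.7660) = −0.16236.
Apparent dip = arctan|0.16236| = 9.2° (true dip is 22.5°, so apparent ≤ true as expected).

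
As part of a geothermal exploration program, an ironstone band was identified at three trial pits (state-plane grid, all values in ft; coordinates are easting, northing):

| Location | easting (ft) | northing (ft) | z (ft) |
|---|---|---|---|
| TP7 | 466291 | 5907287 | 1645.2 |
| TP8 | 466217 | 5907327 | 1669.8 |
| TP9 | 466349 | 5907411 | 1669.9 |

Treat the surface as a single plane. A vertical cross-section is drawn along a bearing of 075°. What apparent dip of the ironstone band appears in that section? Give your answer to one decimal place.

Let the plane be z = a·easting + b·northing + c.
TP8−TP7: −74a + 40b = 24.6;  TP9−TP7: 58a + 124b = 24.7.
Solving gives a = −0.17940, b = 0.28311.
Unit vector along 075° is (sin 75°, cos 75°) = (0.9659, 0.2588).
Slope in that direction = a·(0.9659) + b·(0.2588) = −0.10002.
Apparent dip = arctan|0.10002| = 5.7° (true dip is 18.5°, so apparent ≤ true as expected).

5.7°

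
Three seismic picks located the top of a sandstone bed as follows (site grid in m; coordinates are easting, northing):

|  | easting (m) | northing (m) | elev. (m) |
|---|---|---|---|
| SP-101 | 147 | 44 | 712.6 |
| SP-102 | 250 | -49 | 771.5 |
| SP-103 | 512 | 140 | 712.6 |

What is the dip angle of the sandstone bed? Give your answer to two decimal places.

26.89°

Two edge vectors: SP-101→SP-102 = (103, -93, 58.9), SP-101→SP-103 = (365, 96, 0).
Normal n = (SP-101→SP-102) × (SP-101→SP-103) = (-5654.4, 21498.5, 43833).
So ∂z/∂easting = −n_x/n_z = 0.12900 and ∂z/∂northing = −n_y/n_z = −0.49046.
Gradient magnitude |∇z| = √(a² + b²) = √(0.01664 + 0.24055) = 0.50714.
True dip = arctan(0.50714) = 26.89°, dipping toward NNW (azimuth ≈ 345°).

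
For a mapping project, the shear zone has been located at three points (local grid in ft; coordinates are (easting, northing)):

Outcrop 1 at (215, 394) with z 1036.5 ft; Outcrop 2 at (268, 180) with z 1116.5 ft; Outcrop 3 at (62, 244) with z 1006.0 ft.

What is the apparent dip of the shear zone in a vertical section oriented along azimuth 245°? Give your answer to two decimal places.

16.82°

Two edge vectors: Outcrop 1→Outcrop 2 = (53, -214, 80), Outcrop 1→Outcrop 3 = (-153, -150, -30.5).
Normal n = (Outcrop 1→Outcrop 2) × (Outcrop 1→Outcrop 3) = (18527, -10623.5, -40692).
So ∂z/∂E = −n_x/n_z = 0.45530 and ∂z/∂N = −n_y/n_z = −0.26107.
Unit vector along 245° is (sin 245°, cos 245°) = (-0.9063, -0.4226).
Slope in that direction = a·(-0.9063) + b·(-0.4226) = −0.30231.
Apparent dip = arctan|0.30231| = 16.82° (true dip is 27.7°, so apparent ≤ true as expected).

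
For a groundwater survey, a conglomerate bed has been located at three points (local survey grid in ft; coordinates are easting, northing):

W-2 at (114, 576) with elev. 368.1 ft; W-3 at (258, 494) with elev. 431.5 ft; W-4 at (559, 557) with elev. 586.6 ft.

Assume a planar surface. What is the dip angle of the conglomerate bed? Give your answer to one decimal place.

Let the plane be z = a·easting + b·northing + c.
W-3−W-2: 144a − 82b = 63.4;  W-4−W-2: 445a − 19b = 218.5.
Solving gives a = 0.49512, b = 0.09631.
Gradient magnitude |∇z| = √(a² + b²) = √(0.24515 + 0.00928) = 0.50440.
True dip = arctan(0.50440) = 26.8°, dipping toward W (azimuth ≈ 259°).

26.8°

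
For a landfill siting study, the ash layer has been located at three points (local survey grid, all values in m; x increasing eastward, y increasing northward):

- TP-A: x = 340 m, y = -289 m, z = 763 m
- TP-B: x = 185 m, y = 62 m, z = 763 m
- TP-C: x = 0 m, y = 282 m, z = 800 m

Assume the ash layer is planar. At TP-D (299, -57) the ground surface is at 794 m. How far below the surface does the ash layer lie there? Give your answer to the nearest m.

Let the plane be z = a·x + b·y + c.
TP-B−TP-A: −155a + 351b = 0;  TP-C−TP-A: −340a + 571b = 37.
Solving gives a = −0.42118, b = −0.18599.
Then c = 763 − a·340 − b·-289 = 852.45.
At (299, -57): z_contact = −125.9 + 10.6 + 852.45 = 737.1 m.
Depth below ground = 794 − 737.1 = 57 m.

57 m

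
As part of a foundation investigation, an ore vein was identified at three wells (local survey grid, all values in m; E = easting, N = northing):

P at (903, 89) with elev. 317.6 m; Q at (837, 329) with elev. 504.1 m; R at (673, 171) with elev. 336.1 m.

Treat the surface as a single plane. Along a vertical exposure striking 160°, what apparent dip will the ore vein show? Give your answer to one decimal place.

Two edge vectors: P→Q = (-66, 240, 186.5), P→R = (-230, 82, 18.5).
Normal n = (P→Q) × (P→R) = (-10853, -41674, 49788).
So ∂z/∂E = −n_x/n_z = 0.21798 and ∂z/∂N = −n_y/n_z = 0.83703.
Unit vector along 160° is (sin 160°, cos 160°) = (0.3420, -0.9397).
Slope in that direction = a·(0.3420) + b·(-0.9397) = −0.71199.
Apparent dip = arctan|0.71199| = 35.5° (true dip is 40.9°, so apparent ≤ true as expected).

35.5°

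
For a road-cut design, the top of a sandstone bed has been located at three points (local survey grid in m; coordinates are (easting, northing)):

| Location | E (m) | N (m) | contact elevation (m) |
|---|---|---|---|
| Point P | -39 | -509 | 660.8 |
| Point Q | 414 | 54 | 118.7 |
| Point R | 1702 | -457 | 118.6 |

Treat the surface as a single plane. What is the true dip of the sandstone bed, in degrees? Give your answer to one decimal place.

38.1°

Let the plane be z = a·E + b·N + c.
Point Q−Point P: 453a + 563b = −542.1;  Point R−Point P: 1741a + 52b = −542.2.
Solving gives a = −0.28963, b = −0.72983.
Gradient magnitude |∇z| = √(a² + b²) = √(0.08389 + 0.53266) = 0.78520.
True dip = arctan(0.78520) = 38.1°, dipping toward NNE (azimuth ≈ 022°).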